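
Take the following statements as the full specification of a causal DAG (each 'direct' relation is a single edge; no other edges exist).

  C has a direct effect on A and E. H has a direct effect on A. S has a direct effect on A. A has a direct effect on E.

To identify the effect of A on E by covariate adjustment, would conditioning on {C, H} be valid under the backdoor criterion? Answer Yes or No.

Backdoor paths from A to E (paths whose first edge points into A):
  P1: A <- C -> E
Condition 1 (no descendant of A in the set): holds — descendants of A are {E}; none are in {C, H}.
Condition 2 (every backdoor path blocked by {C, H}):
  P1: blocked at fork node C ∈ conditioning set.
{C, H} satisfies the backdoor criterion.

Yes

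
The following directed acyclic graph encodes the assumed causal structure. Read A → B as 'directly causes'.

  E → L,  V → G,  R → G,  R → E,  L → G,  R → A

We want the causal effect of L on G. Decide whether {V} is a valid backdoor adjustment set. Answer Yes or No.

Backdoor paths from L to G (paths whose first edge points into L):
  P1: L <- E <- R -> G
Condition 1 (no descendant of L in the set): holds — descendants of L are {G}; none are in {V}.
Condition 2 (every backdoor path blocked by {V}):
  P1: open — no interior node is in the conditioning set.
{V} does not satisfy the backdoor criterion.

No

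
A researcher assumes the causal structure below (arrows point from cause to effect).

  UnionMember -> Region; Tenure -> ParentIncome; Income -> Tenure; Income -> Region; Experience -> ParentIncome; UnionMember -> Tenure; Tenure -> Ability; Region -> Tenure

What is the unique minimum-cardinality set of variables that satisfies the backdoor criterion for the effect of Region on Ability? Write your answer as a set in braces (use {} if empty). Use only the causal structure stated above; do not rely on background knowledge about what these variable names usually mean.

{Income, UnionMember}

Variables eligible for adjustment (non-descendants of Region, excluding Region and Ability): {Experience, Income, UnionMember}.
Backdoor paths from Region to Ability:
  P1: Region <- Income -> Tenure -> Ability
  P2: Region <- UnionMember -> Tenure -> Ability
The empty set is not sufficient: P1 (Region <- Income -> Tenure -> Ability) has no collider blocking it and no conditioned non-collider, so it is open.
Try {Income, UnionMember}:
  P1: blocked at fork node Income ∈ conditioning set.
  P2: blocked at fork node UnionMember ∈ conditioning set.
{Income, UnionMember} contains no descendant of Region and blocks every backdoor path.
Every element of {Income, UnionMember} is needed (dropping Income leaves P1 open; dropping UnionMember leaves P2 open), so no proper subset is valid.
Among all size-2 subsets of the eligible variables, only {Income, UnionMember} blocks every backdoor path, so it is the unique smallest valid adjustment set.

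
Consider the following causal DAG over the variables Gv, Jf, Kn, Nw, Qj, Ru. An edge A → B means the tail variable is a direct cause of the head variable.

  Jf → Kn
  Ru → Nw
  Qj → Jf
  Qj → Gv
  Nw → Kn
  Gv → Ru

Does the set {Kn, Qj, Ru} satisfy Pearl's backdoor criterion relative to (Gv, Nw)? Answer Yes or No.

No

Backdoor paths from Gv to Nw (paths whose first edge points into Gv):
  P1: Gv <- Qj -> Jf -> Kn <- Nw
Condition 1 (no descendant of Gv in the set): FAILS — Kn and Ru are descendants of Gv.
Condition 2 (every backdoor path blocked by {Kn, Qj, Ru}):
  P1: blocked at fork node Qj ∈ conditioning set.
{Kn, Qj, Ru} does not satisfy the backdoor criterion.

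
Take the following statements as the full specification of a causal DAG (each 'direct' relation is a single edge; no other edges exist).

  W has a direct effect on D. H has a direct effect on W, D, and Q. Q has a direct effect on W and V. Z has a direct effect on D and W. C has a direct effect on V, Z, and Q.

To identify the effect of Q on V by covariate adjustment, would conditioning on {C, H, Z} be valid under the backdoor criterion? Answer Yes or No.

Yes

Backdoor paths from Q to V (paths whose first edge points into Q):
  P1: Q <- C -> V
  P2: Q <- H -> W <- Z <- C -> V
  P3: Q <- H -> W -> D <- Z <- C -> V
  P4: Q <- H -> D <- Z <- C -> V
  P5: Q <- H -> D <- W <- Z <- C -> V
Condition 1 (no descendant of Q in the set): holds — descendants of Q are {D, V, W}; none are in {C, H, Z}.
Condition 2 (every backdoor path blocked by {C, H, Z}):
  P1: blocked at fork node C ∈ conditioning set.
  P2: blocked at fork node H ∈ conditioning set.
  P3: blocked at fork node H ∈ conditioning set.
  P4: blocked at fork node H ∈ conditioning set.
  P5: blocked at fork node H ∈ conditioning set.
{C, H, Z} satisfies the backdoor criterion.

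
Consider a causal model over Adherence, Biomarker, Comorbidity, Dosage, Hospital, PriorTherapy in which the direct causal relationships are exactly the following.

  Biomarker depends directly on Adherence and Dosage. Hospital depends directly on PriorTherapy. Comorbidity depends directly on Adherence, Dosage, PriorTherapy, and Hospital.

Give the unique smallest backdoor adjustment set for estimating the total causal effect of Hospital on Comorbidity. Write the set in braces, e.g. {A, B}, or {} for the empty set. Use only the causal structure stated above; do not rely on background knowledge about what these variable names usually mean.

{PriorTherapy}

Variables eligible for adjustment (non-descendants of Hospital, excluding Hospital and Comorbidity): {Adherence, Biomarker, Dosage, PriorTherapy}.
Backdoor paths from Hospital to Comorbidity:
  P1: Hospital <- PriorTherapy -> Comorbidity
The empty set is not sufficient: P1 (Hospital <- PriorTherapy -> Comorbidity) has no collider blocking it and no conditioned non-collider, so it is open.
Try {PriorTherapy}:
  P1: blocked at fork node PriorTherapy ∈ conditioning set.
{PriorTherapy} contains no descendant of Hospital and blocks every backdoor path.
No other singleton works — e.g. {Dosage} leaves P1 open — so {PriorTherapy} is the unique smallest valid adjustment set.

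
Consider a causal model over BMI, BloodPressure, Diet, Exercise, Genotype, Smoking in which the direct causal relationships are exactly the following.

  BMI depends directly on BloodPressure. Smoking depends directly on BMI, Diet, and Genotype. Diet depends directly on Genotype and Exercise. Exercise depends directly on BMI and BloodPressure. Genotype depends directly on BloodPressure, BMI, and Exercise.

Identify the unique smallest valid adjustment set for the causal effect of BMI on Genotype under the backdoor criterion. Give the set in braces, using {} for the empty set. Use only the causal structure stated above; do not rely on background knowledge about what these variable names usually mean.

{BloodPressure}

Variables eligible for adjustment (non-descendants of BMI, excluding BMI and Genotype): {BloodPressure}.
Backdoor paths from BMI to Genotype:
  P1: BMI <- BloodPressure -> Exercise -> Genotype
  P2: BMI <- BloodPressure -> Exercise -> Diet <- Genotype
  P3: BMI <- BloodPressure -> Exercise -> Diet -> Smoking <- Genotype
  P4: BMI <- BloodPressure -> Genotype
The empty set is not sufficient: P1 (BMI <- BloodPressure -> Exercise -> Genotype) has no collider blocking it and no conditioned non-collider, so it is open.
Try {BloodPressure}:
  P1: blocked at fork node BloodPressure ∈ conditioning set.
  P2: blocked at fork node BloodPressure ∈ conditioning set.
  P3: blocked at fork node BloodPressure ∈ conditioning set.
  P4: blocked at fork node BloodPressure ∈ conditioning set.
{BloodPressure} contains no descendant of BMI and blocks every backdoor path.
{BloodPressure} is the unique smallest valid adjustment set.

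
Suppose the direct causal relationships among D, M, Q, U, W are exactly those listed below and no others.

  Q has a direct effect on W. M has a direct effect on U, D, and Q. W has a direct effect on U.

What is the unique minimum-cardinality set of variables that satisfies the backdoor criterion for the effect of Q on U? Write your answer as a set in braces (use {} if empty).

{M}

Variables eligible for adjustment (non-descendants of Q, excluding Q and U): {D, M}.
Backdoor paths from Q to U:
  P1: Q <- M -> U
The empty set is not sufficient: P1 (Q <- M -> U) has no collider blocking it and no conditioned non-collider, so it is open.
Try {M}:
  P1: blocked at fork node M ∈ conditioning set.
{M} contains no descendant of Q and blocks every backdoor path.
No other singleton works — e.g. {D} leaves P1 open — so {M} is the unique smallest valid adjustment set.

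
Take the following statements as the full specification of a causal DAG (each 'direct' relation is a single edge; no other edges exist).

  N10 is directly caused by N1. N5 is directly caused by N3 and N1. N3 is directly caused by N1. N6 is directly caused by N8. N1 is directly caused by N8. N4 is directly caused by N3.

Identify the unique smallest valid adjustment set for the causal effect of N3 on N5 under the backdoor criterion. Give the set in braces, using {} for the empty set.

Variables eligible for adjustment (non-descendants of N3, excluding N3 and N5): {N1, N10, N6, N8}.
Backdoor paths from N3 to N5:
  P1: N3 <- N1 -> N5
The empty set is not sufficient: P1 (N3 <- N1 -> N5) has no collider blocking it and no conditioned non-collider, so it is open.
Try {N1}:
  P1: blocked at fork node N1 ∈ conditioning set.
{N1} contains no descendant of N3 and blocks every backdoor path.
No other singleton works — e.g. {N8} leaves P1 open — so {N1} is the unique smallest valid adjustment set.

{N1}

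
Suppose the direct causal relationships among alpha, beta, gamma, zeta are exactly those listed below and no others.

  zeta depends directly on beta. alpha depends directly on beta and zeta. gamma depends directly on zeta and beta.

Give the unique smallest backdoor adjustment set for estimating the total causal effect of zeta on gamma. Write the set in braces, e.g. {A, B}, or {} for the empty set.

{beta}

Variables eligible for adjustment (non-descendants of zeta, excluding zeta and gamma): {beta}.
Backdoor paths from zeta to gamma:
  P1: zeta <- beta -> gamma
The empty set is not sufficient: P1 (zeta <- beta -> gamma) has no collider blocking it and no conditioned non-collider, so it is open.
Try {beta}:
  P1: blocked at fork node beta ∈ conditioning set.
{beta} contains no descendant of zeta and blocks every backdoor path.
{beta} is the unique smallest valid adjustment set.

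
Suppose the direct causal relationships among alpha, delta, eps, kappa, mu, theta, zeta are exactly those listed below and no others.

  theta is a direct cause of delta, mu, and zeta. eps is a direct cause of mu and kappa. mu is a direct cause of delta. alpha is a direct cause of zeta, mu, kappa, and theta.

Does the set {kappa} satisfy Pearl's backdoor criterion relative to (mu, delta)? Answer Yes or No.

No

Backdoor paths from mu to delta (paths whose first edge points into mu):
  P1: mu <- alpha -> theta -> delta
  P2: mu <- alpha -> zeta <- theta -> delta
  P3: mu <- eps -> kappa <- alpha -> theta -> delta
  P4: mu <- eps -> kappa <- alpha -> zeta <- theta -> delta
  P5: mu <- theta -> delta
Condition 1 (no descendant of mu in the set): holds — descendants of mu are {delta}; none are in {kappa}.
Condition 2 (every backdoor path blocked by {kappa}):
  P1: open — no interior node is in the conditioning set.
  P2: blocked at collider zeta (neither it nor any descendant is in the conditioning set).
  P3: open — collider(s) kappa are conditioned on (or have a conditioned descendant) and no non-collider on the path is in the set.
  P4: blocked at collider zeta (neither it nor any descendant is in the conditioning set).
  P5: open — no interior node is in the conditioning set.
{kappa} does not satisfy the backdoor criterion.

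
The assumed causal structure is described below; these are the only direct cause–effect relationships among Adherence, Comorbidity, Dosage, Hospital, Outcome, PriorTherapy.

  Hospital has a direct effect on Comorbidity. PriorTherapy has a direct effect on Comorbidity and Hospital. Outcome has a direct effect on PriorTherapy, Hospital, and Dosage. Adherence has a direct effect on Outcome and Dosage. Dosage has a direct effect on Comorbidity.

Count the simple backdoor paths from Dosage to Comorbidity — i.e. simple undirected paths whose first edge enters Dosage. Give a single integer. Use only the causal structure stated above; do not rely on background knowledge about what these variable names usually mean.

A backdoor path from Dosage to Comorbidity is any simple undirected path whose first edge points into Dosage (i.e. leaves Dosage via a parent).
Parents of Dosage: {Adherence, Outcome}.
Enumerating:
  P1: Dosage <- Adherence -> Outcome -> PriorTherapy -> Hospital -> Comorbidity
  P2: Dosage <- Adherence -> Outcome -> PriorTherapy -> Comorbidity
  P3: Dosage <- Adherence -> Outcome -> Hospital <- PriorTherapy -> Comorbidity
  P4: Dosage <- Adherence -> Outcome -> Hospital -> Comorbidity
  P5: Dosage <- Outcome -> PriorTherapy -> Hospital -> Comorbidity
  P6: Dosage <- Outcome -> PriorTherapy -> Comorbidity
  P7: Dosage <- Outcome -> Hospital <- PriorTherapy -> Comorbidity
  P8: Dosage <- Outcome -> Hospital -> Comorbidity
That exhausts the simple backdoor paths. Count: 8.

8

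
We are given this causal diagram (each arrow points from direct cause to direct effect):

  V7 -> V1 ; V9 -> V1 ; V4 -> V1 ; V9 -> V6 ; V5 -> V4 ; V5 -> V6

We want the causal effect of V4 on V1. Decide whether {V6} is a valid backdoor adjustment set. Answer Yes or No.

No

Backdoor paths from V4 to V1 (paths whose first edge points into V4):
  P1: V4 <- V5 -> V6 <- V9 -> V1
Condition 1 (no descendant of V4 in the set): holds — descendants of V4 are {V1}; none are in {V6}.
Condition 2 (every backdoor path blocked by {V6}):
  P1: open — collider(s) V6 are conditioned on (or have a conditioned descendant) and no non-collider on the path is in the set.
{V6} does not satisfy the backdoor criterion.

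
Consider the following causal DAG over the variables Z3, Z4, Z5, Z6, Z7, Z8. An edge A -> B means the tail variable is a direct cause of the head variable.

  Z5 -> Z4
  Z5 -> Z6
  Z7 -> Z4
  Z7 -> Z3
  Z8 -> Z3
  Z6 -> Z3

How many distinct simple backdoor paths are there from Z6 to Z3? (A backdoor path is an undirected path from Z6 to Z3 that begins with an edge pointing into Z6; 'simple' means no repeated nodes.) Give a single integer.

A backdoor path from Z6 to Z3 is any simple undirected path whose first edge points into Z6 (i.e. leaves Z6 via a parent).
Parents of Z6: {Z5}.
Enumerating:
  P1: Z6 <- Z5 -> Z4 <- Z7 -> Z3
That exhausts the simple backdoor paths. Count: 1.

1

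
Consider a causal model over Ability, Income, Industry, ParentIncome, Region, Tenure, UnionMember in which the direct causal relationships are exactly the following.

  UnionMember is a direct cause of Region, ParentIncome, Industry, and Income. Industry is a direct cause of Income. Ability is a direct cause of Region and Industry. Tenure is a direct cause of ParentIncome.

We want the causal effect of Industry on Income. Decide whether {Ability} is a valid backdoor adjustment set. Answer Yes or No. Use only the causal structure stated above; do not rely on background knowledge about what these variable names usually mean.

No

Backdoor paths from Industry to Income (paths whose first edge points into Industry):
  P1: Industry <- Ability -> Region <- UnionMember -> Income
  P2: Industry <- UnionMember -> Income
Condition 1 (no descendant of Industry in the set): holds — descendants of Industry are {Income}; none are in {Ability}.
Condition 2 (every backdoor path blocked by {Ability}):
  P1: blocked at fork node Ability ∈ conditioning set.
  P2: open — no interior node is in the conditioning set.
{Ability} does not satisfy the backdoor criterion.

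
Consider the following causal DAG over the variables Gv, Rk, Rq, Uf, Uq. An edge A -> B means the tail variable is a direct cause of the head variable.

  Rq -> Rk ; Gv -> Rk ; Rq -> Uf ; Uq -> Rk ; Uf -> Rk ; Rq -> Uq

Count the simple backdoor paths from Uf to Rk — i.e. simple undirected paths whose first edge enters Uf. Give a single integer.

2

A backdoor path from Uf to Rk is any simple undirected path whose first edge points into Uf (i.e. leaves Uf via a parent).
Parents of Uf: {Rq}.
Enumerating:
  P1: Uf <- Rq -> Uq -> Rk
  P2: Uf <- Rq -> Rk
That exhausts the simple backdoor paths. Count: 2.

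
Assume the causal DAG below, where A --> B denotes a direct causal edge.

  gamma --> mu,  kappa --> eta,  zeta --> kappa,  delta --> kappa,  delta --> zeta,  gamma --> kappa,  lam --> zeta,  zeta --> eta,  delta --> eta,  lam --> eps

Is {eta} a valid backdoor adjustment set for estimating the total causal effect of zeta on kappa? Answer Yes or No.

No

Backdoor paths from zeta to kappa (paths whose first edge points into zeta):
  P1: zeta <- delta -> kappa
  P2: zeta <- delta -> eta <- kappa
Condition 1 (no descendant of zeta in the set): FAILS — eta is a descendant of zeta.
Condition 2 (every backdoor path blocked by {eta}):
  P1: open — no interior node is in the conditioning set.
  P2: open — collider(s) eta are conditioned on (or have a conditioned descendant) and no non-collider on the path is in the set.
{eta} does not satisfy the backdoor criterion.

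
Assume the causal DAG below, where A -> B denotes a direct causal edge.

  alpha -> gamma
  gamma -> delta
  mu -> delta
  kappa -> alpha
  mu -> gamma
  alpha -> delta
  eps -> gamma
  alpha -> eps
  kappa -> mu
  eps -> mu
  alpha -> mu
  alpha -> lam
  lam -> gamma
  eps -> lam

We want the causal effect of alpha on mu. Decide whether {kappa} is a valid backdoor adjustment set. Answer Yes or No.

Backdoor paths from alpha to mu (paths whose first edge points into alpha):
  P1: alpha <- kappa -> mu
Condition 1 (no descendant of alpha in the set): holds — descendants of alpha are {delta, eps, gamma, lam, mu}; none are in {kappa}.
Condition 2 (every backdoor path blocked by {kappa}):
  P1: blocked at fork node kappa ∈ conditioning set.
{kappa} satisfies the backdoor criterion.

Yes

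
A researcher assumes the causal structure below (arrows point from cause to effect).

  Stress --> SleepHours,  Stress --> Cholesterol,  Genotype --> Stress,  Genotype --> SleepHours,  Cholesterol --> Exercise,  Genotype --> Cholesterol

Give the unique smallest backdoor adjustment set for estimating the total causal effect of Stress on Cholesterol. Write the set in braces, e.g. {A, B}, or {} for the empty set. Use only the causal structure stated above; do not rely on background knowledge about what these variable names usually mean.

Variables eligible for adjustment (non-descendants of Stress, excluding Stress and Cholesterol): {Genotype}.
Backdoor paths from Stress to Cholesterol:
  P1: Stress <- Genotype -> Cholesterol
The empty set is not sufficient: P1 (Stress <- Genotype -> Cholesterol) has no collider blocking it and no conditioned non-collider, so it is open.
Try {Genotype}:
  P1: blocked at fork node Genotype ∈ conditioning set.
{Genotype} contains no descendant of Stress and blocks every backdoor path.
{Genotype} is the unique smallest valid adjustment set.

{Genotype}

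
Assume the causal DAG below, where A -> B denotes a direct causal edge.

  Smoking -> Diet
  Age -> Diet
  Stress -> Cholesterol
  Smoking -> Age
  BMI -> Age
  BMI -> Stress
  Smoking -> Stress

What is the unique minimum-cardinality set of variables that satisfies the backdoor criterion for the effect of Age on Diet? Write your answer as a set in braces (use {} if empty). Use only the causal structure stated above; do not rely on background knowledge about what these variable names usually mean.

Variables eligible for adjustment (non-descendants of Age, excluding Age and Diet): {BMI, Cholesterol, Smoking, Stress}.
Backdoor paths from Age to Diet:
  P1: Age <- Smoking -> Diet
  P2: Age <- BMI -> Stress <- Smoking -> Diet
The empty set is not sufficient: P1 (Age <- Smoking -> Diet) has no collider blocking it and no conditioned non-collider, so it is open.
Try {Smoking}:
  P1: blocked at fork node Smoking ∈ conditioning set.
  P2: blocked at collider Stress (neither it nor any descendant is in the conditioning set).
{Smoking} contains no descendant of Age and blocks every backdoor path.
No other singleton works — e.g. {BMI} leaves P1 open — so {Smoking} is the unique smallest valid adjustment set.

{Smoking}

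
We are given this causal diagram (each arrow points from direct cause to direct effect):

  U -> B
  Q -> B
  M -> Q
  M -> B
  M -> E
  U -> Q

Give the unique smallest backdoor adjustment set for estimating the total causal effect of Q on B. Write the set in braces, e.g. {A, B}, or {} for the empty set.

Variables eligible for adjustment (non-descendants of Q, excluding Q and B): {E, M, U}.
Backdoor paths from Q to B:
  P1: Q <- U -> B
  P2: Q <- M -> B
The empty set is not sufficient: P1 (Q <- U -> B) has no collider blocking it and no conditioned non-collider, so it is open.
Try {M, U}:
  P1: blocked at fork node U ∈ conditioning set.
  P2: blocked at fork node M ∈ conditioning set.
{M, U} contains no descendant of Q and blocks every backdoor path.
Every element of {M, U} is needed (dropping M leaves P2 open; dropping U leaves P1 open), so no proper subset is valid.
Among all size-2 subsets of the eligible variables, only {M, U} blocks every backdoor path, so it is the unique smallest valid adjustment set.

{M, U}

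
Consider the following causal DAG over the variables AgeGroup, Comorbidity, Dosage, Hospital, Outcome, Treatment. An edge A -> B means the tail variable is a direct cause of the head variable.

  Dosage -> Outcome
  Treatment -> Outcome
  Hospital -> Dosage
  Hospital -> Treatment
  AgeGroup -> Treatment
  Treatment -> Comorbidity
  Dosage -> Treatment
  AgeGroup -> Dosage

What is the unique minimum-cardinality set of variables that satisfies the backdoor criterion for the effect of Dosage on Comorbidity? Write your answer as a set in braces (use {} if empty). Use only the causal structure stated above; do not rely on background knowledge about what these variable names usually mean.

Variables eligible for adjustment (non-descendants of Dosage, excluding Dosage and Comorbidity): {AgeGroup, Hospital}.
Backdoor paths from Dosage to Comorbidity:
  P1: Dosage <- Hospital -> Treatment -> Comorbidity
  P2: Dosage <- AgeGroup -> Treatment -> Comorbidity
The empty set is not sufficient: P1 (Dosage <- Hospital -> Treatment -> Comorbidity) has no collider blocking it and no conditioned non-collider, so it is open.
Try {AgeGroup, Hospital}:
  P1: blocked at fork node Hospital ∈ conditioning set.
  P2: blocked at fork node AgeGroup ∈ conditioning set.
{AgeGroup, Hospital} contains no descendant of Dosage and blocks every backdoor path.
Every element of {AgeGroup, Hospital} is needed (dropping AgeGroup leaves P2 open; dropping Hospital leaves P1 open), so no proper subset is valid.
Among all size-2 subsets of the eligible variables, only {AgeGroup, Hospital} blocks every backdoor path, so it is the unique smallest valid adjustment set.

{AgeGroup, Hospital}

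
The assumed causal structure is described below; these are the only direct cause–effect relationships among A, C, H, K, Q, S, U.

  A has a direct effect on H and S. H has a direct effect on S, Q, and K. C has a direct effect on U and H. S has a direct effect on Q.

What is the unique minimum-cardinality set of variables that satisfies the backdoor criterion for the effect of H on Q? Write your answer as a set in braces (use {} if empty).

{A}

Variables eligible for adjustment (non-descendants of H, excluding H and Q): {A, C, U}.
Backdoor paths from H to Q:
  P1: H <- A -> S -> Q
The empty set is not sufficient: P1 (H <- A -> S -> Q) has no collider blocking it and no conditioned non-collider, so it is open.
Try {A}:
  P1: blocked at fork node A ∈ conditioning set.
{A} contains no descendant of H and blocks every backdoor path.
No other singleton works — e.g. {C} leaves P1 open — so {A} is the unique smallest valid adjustment set.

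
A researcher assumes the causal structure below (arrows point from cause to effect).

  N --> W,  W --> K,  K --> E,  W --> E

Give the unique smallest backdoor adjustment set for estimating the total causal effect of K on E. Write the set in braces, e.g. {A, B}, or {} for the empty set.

Variables eligible for adjustment (non-descendants of K, excluding K and E): {N, W}.
Backdoor paths from K to E:
  P1: K <- W -> E
The empty set is not sufficient: P1 (K <- W -> E) has no collider blocking it and no conditioned non-collider, so it is open.
Try {W}:
  P1: blocked at fork node W ∈ conditioning set.
{W} contains no descendant of K and blocks every backdoor path.
No other singleton works — e.g. {N} leaves P1 open — so {W} is the unique smallest valid adjustment set.

{W}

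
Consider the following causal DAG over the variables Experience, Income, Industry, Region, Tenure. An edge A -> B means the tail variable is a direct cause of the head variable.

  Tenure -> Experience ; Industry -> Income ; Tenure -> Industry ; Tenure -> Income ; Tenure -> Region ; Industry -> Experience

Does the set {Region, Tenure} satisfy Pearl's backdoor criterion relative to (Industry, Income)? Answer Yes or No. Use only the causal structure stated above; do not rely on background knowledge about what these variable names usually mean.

Yes

Backdoor paths from Industry to Income (paths whose first edge points into Industry):
  P1: Industry <- Tenure -> Income
Condition 1 (no descendant of Industry in the set): holds — descendants of Industry are {Experience, Income}; none are in {Region, Tenure}.
Condition 2 (every backdoor path blocked by {Region, Tenure}):
  P1: blocked at fork node Tenure ∈ conditioning set.
{Region, Tenure} satisfies the backdoor criterion.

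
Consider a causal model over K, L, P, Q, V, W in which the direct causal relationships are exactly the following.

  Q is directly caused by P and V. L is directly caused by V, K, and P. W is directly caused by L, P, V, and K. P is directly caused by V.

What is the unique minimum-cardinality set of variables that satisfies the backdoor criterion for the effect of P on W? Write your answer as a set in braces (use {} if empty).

Variables eligible for adjustment (non-descendants of P, excluding P and W): {K, V}.
Backdoor paths from P to W:
  P1: P <- V -> L <- K -> W
  P2: P <- V -> L -> W
  P3: P <- V -> W
The empty set is not sufficient: P2 (P <- V -> L -> W) has no collider blocking it and no conditioned non-collider, so it is open.
Try {V}:
  P1: blocked at fork node V ∈ conditioning set.
  P2: blocked at fork node V ∈ conditioning set.
  P3: blocked at fork node V ∈ conditioning set.
{V} contains no descendant of P and blocks every backdoor path.
No other singleton works — e.g. {K} leaves P2 open — so {V} is the unique smallest valid adjustment set.

{V}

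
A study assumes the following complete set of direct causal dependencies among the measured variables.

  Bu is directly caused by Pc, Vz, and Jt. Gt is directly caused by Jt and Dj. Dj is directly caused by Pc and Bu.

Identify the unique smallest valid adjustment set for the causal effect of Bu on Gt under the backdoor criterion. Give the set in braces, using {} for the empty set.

Variables eligible for adjustment (non-descendants of Bu, excluding Bu and Gt): {Jt, Pc, Vz}.
Backdoor paths from Bu to Gt:
  P1: Bu <- Pc -> Dj -> Gt
  P2: Bu <- Jt -> Gt
The empty set is not sufficient: P1 (Bu <- Pc -> Dj -> Gt) has no collider blocking it and no conditioned non-collider, so it is open.
Try {Jt, Pc}:
  P1: blocked at fork node Pc ∈ conditioning set.
  P2: blocked at fork node Jt ∈ conditioning set.
{Jt, Pc} contains no descendant of Bu and blocks every backdoor path.
Every element of {Jt, Pc} is needed (dropping Jt leaves P2 open; dropping Pc leaves P1 open), so no proper subset is valid.
Among all size-2 subsets of the eligible variables, only {Jt, Pc} blocks every backdoor path, so it is the unique smallest valid adjustment set.

{Jt, Pc}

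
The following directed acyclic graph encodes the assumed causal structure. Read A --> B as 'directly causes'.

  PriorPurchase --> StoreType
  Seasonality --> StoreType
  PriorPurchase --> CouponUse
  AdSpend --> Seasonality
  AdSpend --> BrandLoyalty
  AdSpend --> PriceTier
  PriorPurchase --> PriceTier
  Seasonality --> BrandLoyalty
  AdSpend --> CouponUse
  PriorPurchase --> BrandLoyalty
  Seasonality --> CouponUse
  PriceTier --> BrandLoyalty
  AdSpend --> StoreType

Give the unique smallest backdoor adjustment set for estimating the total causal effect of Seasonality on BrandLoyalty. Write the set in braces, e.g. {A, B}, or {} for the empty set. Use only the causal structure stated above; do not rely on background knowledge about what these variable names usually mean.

{AdSpend}

Variables eligible for adjustment (non-descendants of Seasonality, excluding Seasonality and BrandLoyalty): {AdSpend, PriceTier, PriorPurchase}.
Backdoor paths from Seasonality to BrandLoyalty:
  P1: Seasonality <- AdSpend -> CouponUse <- PriorPurchase -> PriceTier -> BrandLoyalty
  P2: Seasonality <- AdSpend -> CouponUse <- PriorPurchase -> BrandLoyalty
  P3: Seasonality <- AdSpend -> PriceTier <- PriorPurchase -> BrandLoyalty
  P4: Seasonality <- AdSpend -> PriceTier -> BrandLoyalty
  P5: Seasonality <- AdSpend -> BrandLoyalty
  P6: Seasonality <- AdSpend -> StoreType <- PriorPurchase -> PriceTier -> BrandLoyalty
  P7: Seasonality <- AdSpend -> StoreType <- PriorPurchase -> BrandLoyalty
The empty set is not sufficient: P4 (Seasonality <- AdSpend -> PriceTier -> BrandLoyalty) has no collider blocking it and no conditioned non-collider, so it is open.
Try {AdSpend}:
  P1: blocked at fork node AdSpend ∈ conditioning set.
  P2: blocked at fork node AdSpend ∈ conditioning set.
  P3: blocked at fork node AdSpend ∈ conditioning set.
  P4: blocked at fork node AdSpend ∈ conditioning set.
  P5: blocked at fork node AdSpend ∈ conditioning set.
  P6: blocked at fork node AdSpend ∈ conditioning set.
  P7: blocked at fork node AdSpend ∈ conditioning set.
{AdSpend} contains no descendant of Seasonality and blocks every backdoor path.
No other singleton works — e.g. {PriorPurchase} leaves P4 open — so {AdSpend} is the unique smallest valid adjustment set.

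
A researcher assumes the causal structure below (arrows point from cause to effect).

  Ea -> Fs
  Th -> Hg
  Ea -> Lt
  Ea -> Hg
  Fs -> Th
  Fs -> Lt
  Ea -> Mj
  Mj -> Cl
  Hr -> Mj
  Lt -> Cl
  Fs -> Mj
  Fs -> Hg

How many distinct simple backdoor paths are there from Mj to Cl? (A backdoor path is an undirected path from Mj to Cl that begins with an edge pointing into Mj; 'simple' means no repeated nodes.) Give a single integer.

A backdoor path from Mj to Cl is any simple undirected path whose first edge points into Mj (i.e. leaves Mj via a parent).
Parents of Mj: {Ea, Fs, Hr}.
Enumerating:
  P1: Mj <- Ea -> Fs -> Lt -> Cl
  P2: Mj <- Ea -> Hg <- Fs -> Lt -> Cl
  P3: Mj <- Ea -> Hg <- Th <- Fs -> Lt -> Cl
  P4: Mj <- Ea -> Lt -> Cl
  P5: Mj <- Fs <- Ea -> Lt -> Cl
  P6: Mj <- Fs -> Th -> Hg <- Ea -> Lt -> Cl
  P7: Mj <- Fs -> Hg <- Ea -> Lt -> Cl
  P8: Mj <- Fs -> Lt -> Cl
That exhausts the simple backdoor paths. Count: 8.

8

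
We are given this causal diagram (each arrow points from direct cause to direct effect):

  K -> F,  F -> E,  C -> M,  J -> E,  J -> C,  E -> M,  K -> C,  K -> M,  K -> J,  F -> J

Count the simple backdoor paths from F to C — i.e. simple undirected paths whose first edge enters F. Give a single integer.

A backdoor path from F to C is any simple undirected path whose first edge points into F (i.e. leaves F via a parent).
Parents of F: {K}.
Enumerating:
  P1: F <- K -> J -> C
  P2: F <- K -> J -> E -> M <- C
  P3: F <- K -> C
  P4: F <- K -> M <- C
  P5: F <- K -> M <- E <- J -> C
That exhausts the simple backdoor paths. Count: 5.

5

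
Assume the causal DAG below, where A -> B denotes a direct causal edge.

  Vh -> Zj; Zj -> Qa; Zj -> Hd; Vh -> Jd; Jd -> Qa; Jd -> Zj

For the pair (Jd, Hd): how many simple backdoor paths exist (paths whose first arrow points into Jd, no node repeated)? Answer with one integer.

1

A backdoor path from Jd to Hd is any simple undirected path whose first edge points into Jd (i.e. leaves Jd via a parent).
Parents of Jd: {Vh}.
Enumerating:
  P1: Jd <- Vh -> Zj -> Hd
That exhausts the simple backdoor paths. Count: 1.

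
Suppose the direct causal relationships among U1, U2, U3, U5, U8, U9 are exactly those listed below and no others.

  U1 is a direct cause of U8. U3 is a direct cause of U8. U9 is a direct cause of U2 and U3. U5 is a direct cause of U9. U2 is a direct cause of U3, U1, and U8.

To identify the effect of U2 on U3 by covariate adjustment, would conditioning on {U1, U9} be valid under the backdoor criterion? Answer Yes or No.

No

Backdoor paths from U2 to U3 (paths whose first edge points into U2):
  P1: U2 <- U9 -> U3
Condition 1 (no descendant of U2 in the set): FAILS — U1 is a descendant of U2.
Condition 2 (every backdoor path blocked by {U1, U9}):
  P1: blocked at fork node U9 ∈ conditioning set.
{U1, U9} does not satisfy the backdoor criterion.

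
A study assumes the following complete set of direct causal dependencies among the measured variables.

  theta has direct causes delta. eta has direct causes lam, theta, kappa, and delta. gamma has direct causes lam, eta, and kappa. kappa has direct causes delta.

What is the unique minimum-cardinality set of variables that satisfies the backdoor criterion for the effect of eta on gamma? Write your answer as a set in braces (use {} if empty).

{kappa, lam}

Variables eligible for adjustment (non-descendants of eta, excluding eta and gamma): {delta, kappa, lam, theta}.
Backdoor paths from eta to gamma:
  P1: eta <- lam -> gamma
  P2: eta <- delta -> kappa -> gamma
  P3: eta <- theta <- delta -> kappa -> gamma
  P4: eta <- kappa -> gamma
The empty set is not sufficient: P1 (eta <- lam -> gamma) has no collider blocking it and no conditioned non-collider, so it is open.
Try {kappa, lam}:
  P1: blocked at fork node lam ∈ conditioning set.
  P2: blocked at chain node kappa ∈ conditioning set.
  P3: blocked at chain node kappa ∈ conditioning set.
  P4: blocked at fork node kappa ∈ conditioning set.
{kappa, lam} contains no descendant of eta and blocks every backdoor path.
Every element of {kappa, lam} is needed (dropping kappa leaves P2 open; dropping lam leaves P1 open), so no proper subset is valid.
Among all size-2 subsets of the eligible variables, only {kappa, lam} blocks every backdoor path, so it is the unique smallest valid adjustment set.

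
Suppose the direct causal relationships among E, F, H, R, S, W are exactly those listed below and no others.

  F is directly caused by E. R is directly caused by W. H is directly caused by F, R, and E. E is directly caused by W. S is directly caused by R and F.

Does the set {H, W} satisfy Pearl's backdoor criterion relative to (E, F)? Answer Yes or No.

Backdoor paths from E to F (paths whose first edge points into E):
  P1: E <- W -> R -> H <- F
  P2: E <- W -> R -> S <- F
Condition 1 (no descendant of E in the set): FAILS — H is a descendant of E.
Condition 2 (every backdoor path blocked by {H, W}):
  P1: blocked at fork node W ∈ conditioning set.
  P2: blocked at fork node W ∈ conditioning set.
{H, W} does not satisfy the backdoor criterion.

No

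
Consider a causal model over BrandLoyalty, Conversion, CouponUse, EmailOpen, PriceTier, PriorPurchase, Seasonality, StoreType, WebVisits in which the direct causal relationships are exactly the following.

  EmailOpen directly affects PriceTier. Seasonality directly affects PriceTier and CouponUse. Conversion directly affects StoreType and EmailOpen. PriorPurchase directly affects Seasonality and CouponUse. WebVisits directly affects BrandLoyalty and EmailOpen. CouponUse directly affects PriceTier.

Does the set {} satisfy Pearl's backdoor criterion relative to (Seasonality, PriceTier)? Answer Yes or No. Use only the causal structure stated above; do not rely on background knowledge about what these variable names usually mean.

Backdoor paths from Seasonality to PriceTier (paths whose first edge points into Seasonality):
  P1: Seasonality <- PriorPurchase -> CouponUse -> PriceTier
Condition 1 (no descendant of Seasonality in the set): holds — descendants of Seasonality are {CouponUse, PriceTier}; none are in {}.
Condition 2 (every backdoor path blocked by {}):
  P1: open — no interior node is in the conditioning set.
{} does not satisfy the backdoor criterion.

No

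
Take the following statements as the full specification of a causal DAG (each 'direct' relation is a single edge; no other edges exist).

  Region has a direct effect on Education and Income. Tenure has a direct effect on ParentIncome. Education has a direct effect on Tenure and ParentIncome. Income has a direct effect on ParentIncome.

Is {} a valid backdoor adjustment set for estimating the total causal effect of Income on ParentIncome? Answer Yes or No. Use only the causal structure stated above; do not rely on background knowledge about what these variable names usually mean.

No

Backdoor paths from Income to ParentIncome (paths whose first edge points into Income):
  P1: Income <- Region -> Education -> Tenure -> ParentIncome
  P2: Income <- Region -> Education -> ParentIncome
Condition 1 (no descendant of Income in the set): holds — descendants of Income are {ParentIncome}; none are in {}.
Condition 2 (every backdoor path blocked by {}):
  P1: open — no interior node is in the conditioning set.
  P2: open — no interior node is in the conditioning set.
{} does not satisfy the backdoor criterion.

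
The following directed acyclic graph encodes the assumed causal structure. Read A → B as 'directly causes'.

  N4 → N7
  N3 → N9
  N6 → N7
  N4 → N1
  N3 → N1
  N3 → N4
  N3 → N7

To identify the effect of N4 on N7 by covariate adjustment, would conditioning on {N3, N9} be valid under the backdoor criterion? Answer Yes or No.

Yes

Backdoor paths from N4 to N7 (paths whose first edge points into N4):
  P1: N4 <- N3 -> N7
Condition 1 (no descendant of N4 in the set): holds — descendants of N4 are {N1, N7}; none are in {N3, N9}.
Condition 2 (every backdoor path blocked by {N3, N9}):
  P1: blocked at fork node N3 ∈ conditioning set.
{N3, N9} satisfies the backdoor criterion.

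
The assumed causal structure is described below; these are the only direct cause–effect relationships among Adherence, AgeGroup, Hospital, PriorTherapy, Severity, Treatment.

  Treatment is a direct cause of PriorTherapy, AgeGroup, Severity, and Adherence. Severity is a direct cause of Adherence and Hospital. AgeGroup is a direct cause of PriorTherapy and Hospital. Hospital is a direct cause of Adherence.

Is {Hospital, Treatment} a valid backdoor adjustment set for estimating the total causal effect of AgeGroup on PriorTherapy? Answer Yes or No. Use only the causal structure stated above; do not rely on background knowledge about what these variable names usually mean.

No

Backdoor paths from AgeGroup to PriorTherapy (paths whose first edge points into AgeGroup):
  P1: AgeGroup <- Treatment -> PriorTherapy
Condition 1 (no descendant of AgeGroup in the set): FAILS — Hospital is a descendant of AgeGroup.
Condition 2 (every backdoor path blocked by {Hospital, Treatment}):
  P1: blocked at fork node Treatment ∈ conditioning set.
{Hospital, Treatment} does not satisfy the backdoor criterion.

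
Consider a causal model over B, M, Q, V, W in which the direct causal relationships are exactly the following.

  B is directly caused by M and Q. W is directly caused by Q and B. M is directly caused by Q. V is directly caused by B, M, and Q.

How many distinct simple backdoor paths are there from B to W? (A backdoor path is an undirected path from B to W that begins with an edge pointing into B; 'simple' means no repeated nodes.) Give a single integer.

A backdoor path from B to W is any simple undirected path whose first edge points into B (i.e. leaves B via a parent).
Parents of B: {M, Q}.
Enumerating:
  P1: B <- Q -> W
  P2: B <- M <- Q -> W
  P3: B <- M -> V <- Q -> W
That exhausts the simple backdoor paths. Count: 3.

3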